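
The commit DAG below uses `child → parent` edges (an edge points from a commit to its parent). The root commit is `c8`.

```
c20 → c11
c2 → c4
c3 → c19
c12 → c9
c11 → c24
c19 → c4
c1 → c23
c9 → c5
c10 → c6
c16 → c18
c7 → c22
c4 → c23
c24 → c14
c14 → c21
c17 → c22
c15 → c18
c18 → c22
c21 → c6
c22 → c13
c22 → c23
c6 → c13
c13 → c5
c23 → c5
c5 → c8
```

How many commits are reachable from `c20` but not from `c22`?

Reachable from c20: {c11, c13, c14, c20, c21, c24, c5, c6, c8}.
Reachable from c22: {c13, c22, c23, c5, c8}.
In c20's history but not c22's: {c11, c14, c20, c21, c24, c6} — 6 commits.

6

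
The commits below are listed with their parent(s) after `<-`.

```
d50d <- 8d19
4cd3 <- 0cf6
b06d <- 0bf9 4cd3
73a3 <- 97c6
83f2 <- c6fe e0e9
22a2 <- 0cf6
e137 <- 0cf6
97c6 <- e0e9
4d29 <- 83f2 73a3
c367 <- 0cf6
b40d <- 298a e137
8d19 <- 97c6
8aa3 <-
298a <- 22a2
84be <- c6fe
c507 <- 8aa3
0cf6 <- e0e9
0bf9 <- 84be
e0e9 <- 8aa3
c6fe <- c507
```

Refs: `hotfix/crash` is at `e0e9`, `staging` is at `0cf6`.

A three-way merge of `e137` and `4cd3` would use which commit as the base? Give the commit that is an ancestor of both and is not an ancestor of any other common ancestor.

0cf6

Ancestors of e137: {0cf6, 8aa3, e0e9, e137}.
Ancestors of 4cd3: {0cf6, 4cd3, 8aa3, e0e9}.
Common ancestors: {0cf6, 8aa3, e0e9}.
Among these, 0cf6 is not an ancestor of any other common ancestor — it is the merge base.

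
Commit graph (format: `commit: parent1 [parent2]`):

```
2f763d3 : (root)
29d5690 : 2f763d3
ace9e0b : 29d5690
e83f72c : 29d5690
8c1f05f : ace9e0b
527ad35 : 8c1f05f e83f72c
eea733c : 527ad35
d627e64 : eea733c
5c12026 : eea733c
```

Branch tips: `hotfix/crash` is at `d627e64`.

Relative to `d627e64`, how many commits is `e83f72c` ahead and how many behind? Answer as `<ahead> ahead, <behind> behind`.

Reachable from e83f72c: {29d5690, 2f763d3, e83f72c}.
Reachable from d627e64: {29d5690, 2f763d3, 527ad35, 8c1f05f, ace9e0b, d627e64, e83f72c, eea733c}.
Only in e83f72c's history (ahead): {} — 0.
Only in d627e64's history (behind): {527ad35, 8c1f05f, ace9e0b, d627e64, eea733c} — 5.

0 ahead, 5 behind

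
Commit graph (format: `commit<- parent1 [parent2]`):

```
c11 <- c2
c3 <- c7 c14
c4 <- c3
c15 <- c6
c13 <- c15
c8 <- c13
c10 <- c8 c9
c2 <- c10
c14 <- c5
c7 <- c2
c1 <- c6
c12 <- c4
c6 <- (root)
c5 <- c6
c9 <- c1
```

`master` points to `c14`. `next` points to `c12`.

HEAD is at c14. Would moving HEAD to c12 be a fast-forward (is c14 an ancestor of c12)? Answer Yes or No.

A fast-forward from c14 to c12 is possible iff c14 is an ancestor of c12.
Ancestors of c12: {c1, c10, c12, c13, c14, c15, c2, c3, c4, c5, c6, c7, c8, c9}.
c14 is among them, so fast-forward is possible.

Yes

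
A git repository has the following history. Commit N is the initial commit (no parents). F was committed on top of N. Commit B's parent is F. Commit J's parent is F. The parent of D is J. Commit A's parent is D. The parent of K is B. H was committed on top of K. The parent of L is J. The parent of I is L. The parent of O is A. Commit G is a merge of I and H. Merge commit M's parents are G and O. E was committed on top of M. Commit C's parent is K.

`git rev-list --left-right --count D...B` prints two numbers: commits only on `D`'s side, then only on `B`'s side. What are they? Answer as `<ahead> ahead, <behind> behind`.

Reachable from D: {D, F, J, N}.
Reachable from B: {B, F, N}.
Only in D's history (ahead): {D, J} — 2.
Only in B's history (behind): {B} — 1.

2 ahead, 1 behind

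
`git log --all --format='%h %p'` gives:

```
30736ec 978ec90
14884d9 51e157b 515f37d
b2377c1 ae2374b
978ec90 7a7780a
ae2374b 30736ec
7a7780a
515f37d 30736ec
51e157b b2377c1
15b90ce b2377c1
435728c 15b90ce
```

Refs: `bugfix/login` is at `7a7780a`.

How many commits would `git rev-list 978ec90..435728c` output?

5

Reachable from 435728c: {15b90ce, 30736ec, 435728c, 7a7780a, 978ec90, ae2374b, b2377c1}.
Reachable from 978ec90: {7a7780a, 978ec90}.
In 435728c's history but not 978ec90's: {15b90ce, 30736ec, 435728c, ae2374b, b2377c1} — 5 commits.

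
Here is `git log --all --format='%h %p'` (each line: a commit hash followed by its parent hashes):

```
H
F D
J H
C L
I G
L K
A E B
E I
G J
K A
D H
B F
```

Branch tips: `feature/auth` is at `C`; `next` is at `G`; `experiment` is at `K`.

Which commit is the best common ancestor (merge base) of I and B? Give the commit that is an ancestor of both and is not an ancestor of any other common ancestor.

Ancestors of I: {G, H, I, J}.
Ancestors of B: {B, D, F, H}.
Common ancestors: {H}.
The only common ancestor is H, so it is the merge base.

H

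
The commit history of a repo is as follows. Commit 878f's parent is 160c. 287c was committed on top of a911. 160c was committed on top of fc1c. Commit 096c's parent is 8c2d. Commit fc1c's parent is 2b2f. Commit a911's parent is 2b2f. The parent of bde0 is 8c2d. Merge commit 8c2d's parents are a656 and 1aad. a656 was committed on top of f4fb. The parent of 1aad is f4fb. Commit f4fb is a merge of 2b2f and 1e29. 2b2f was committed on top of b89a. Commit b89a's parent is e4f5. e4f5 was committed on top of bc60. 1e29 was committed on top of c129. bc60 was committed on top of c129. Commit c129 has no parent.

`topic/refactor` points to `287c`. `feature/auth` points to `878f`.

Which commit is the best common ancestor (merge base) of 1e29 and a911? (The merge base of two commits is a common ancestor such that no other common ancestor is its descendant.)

Ancestors of 1e29: {1e29, c129}.
Ancestors of a911: {2b2f, a911, b89a, bc60, c129, e4f5}.
Common ancestors: {c129}.
The only common ancestor is c129, so it is the merge base.

c129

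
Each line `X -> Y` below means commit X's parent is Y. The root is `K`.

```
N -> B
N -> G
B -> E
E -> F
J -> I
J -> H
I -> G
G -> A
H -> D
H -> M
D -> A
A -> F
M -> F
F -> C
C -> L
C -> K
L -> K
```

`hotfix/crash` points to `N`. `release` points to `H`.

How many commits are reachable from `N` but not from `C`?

6

Reachable from N: {A, B, C, E, F, G, K, L, N}.
Reachable from C: {C, K, L}.
In N's history but not C's: {A, B, E, F, G, N} — 6 commits.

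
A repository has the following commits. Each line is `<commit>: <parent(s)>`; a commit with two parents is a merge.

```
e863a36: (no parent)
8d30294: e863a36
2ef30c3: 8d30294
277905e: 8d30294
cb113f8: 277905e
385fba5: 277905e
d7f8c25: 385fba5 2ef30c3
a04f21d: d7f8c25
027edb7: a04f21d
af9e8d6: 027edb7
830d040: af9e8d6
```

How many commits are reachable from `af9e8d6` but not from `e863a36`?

Reachable from af9e8d6: {027edb7, 277905e, 2ef30c3, 385fba5, 8d30294, a04f21d, af9e8d6, d7f8c25, e863a36}.
Reachable from e863a36: {e863a36}.
In af9e8d6's history but not e863a36's: {027edb7, 277905e, 2ef30c3, 385fba5, 8d30294, a04f21d, af9e8d6, d7f8c25} — 8 commits.

8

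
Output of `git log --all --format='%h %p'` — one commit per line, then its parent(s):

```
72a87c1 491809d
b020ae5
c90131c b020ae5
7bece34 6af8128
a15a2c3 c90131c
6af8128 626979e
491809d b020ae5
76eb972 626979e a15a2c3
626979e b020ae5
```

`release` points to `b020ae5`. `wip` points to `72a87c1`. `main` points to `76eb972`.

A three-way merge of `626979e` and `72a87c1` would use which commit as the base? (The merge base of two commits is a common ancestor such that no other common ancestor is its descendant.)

Ancestors of 626979e: {626979e, b020ae5}.
Ancestors of 72a87c1: {491809d, 72a87c1, b020ae5}.
Common ancestors: {b020ae5}.
The only common ancestor is b020ae5, so it is the merge base.

b020ae5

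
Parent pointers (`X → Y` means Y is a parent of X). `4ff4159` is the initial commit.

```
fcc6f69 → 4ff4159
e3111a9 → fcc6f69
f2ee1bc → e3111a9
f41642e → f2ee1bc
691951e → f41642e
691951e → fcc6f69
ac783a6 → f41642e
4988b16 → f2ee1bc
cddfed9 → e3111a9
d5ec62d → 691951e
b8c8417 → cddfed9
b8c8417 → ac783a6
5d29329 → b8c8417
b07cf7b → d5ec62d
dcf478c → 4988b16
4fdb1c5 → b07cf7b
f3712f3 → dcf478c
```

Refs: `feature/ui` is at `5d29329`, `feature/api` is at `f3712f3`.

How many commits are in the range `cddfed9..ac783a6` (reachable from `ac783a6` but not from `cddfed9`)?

3

Reachable from ac783a6: {4ff4159, ac783a6, e3111a9, f2ee1bc, f41642e, fcc6f69}.
Reachable from cddfed9: {4ff4159, cddfed9, e3111a9, fcc6f69}.
In ac783a6's history but not cddfed9's: {ac783a6, f2ee1bc, f41642e} — 3 commits.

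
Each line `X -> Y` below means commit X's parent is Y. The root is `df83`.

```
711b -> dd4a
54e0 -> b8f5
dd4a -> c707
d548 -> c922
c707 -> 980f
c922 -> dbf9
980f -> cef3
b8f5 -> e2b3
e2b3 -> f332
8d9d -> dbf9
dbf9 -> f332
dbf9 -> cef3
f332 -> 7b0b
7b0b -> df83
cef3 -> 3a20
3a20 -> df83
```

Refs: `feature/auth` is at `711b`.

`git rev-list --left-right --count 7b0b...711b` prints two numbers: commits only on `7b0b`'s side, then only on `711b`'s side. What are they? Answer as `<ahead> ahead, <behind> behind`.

Reachable from 7b0b: {7b0b, df83}.
Reachable from 711b: {3a20, 711b, 980f, c707, cef3, dd4a, df83}.
Only in 7b0b's history (ahead): {7b0b} — 1.
Only in 711b's history (behind): {3a20, 711b, 980f, c707, cef3, dd4a} — 6.

1 ahead, 6 behind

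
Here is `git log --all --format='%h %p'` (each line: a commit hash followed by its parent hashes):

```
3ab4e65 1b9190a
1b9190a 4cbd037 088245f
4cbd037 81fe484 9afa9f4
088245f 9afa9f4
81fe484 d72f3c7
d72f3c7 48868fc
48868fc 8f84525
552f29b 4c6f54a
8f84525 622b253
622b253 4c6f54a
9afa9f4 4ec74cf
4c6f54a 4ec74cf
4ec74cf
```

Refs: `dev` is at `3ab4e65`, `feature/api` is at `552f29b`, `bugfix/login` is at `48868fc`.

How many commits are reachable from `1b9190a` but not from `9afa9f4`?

9

Reachable from 1b9190a: {088245f, 1b9190a, 48868fc, 4c6f54a, 4cbd037, 4ec74cf, 622b253, 81fe484, 8f84525, 9afa9f4, d72f3c7}.
Reachable from 9afa9f4: {4ec74cf, 9afa9f4}.
In 1b9190a's history but not 9afa9f4's: {088245f, 1b9190a, 48868fc, 4c6f54a, 4cbd037, 622b253, 81fe484, 8f84525, d72f3c7} — 9 commits.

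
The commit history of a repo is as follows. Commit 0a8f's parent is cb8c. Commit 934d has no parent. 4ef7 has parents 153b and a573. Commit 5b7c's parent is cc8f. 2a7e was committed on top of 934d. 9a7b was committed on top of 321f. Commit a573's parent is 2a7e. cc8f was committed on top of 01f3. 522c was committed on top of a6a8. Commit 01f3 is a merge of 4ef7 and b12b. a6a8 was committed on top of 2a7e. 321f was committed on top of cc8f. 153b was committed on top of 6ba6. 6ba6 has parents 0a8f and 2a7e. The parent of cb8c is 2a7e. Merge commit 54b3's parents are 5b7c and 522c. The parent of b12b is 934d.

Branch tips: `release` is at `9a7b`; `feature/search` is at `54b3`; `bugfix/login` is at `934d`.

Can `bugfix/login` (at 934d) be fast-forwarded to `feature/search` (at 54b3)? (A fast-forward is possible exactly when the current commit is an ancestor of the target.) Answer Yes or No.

A fast-forward from 934d to 54b3 is possible iff 934d is an ancestor of 54b3.
Ancestors of 54b3: {01f3, 0a8f, 153b, 2a7e, 4ef7, 522c, 54b3, 5b7c, 6ba6, 934d, a573, a6a8, b12b, cb8c, cc8f}.
934d is among them, so fast-forward is possible.

Yes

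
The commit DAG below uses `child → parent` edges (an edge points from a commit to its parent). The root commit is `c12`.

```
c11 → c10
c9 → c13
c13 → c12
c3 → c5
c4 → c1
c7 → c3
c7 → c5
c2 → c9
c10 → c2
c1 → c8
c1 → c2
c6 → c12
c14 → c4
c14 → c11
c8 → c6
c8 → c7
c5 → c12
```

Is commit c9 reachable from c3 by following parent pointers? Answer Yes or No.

Ancestors of c3: {c12, c3, c5}.
c9 is not in that set, so it is not an ancestor of c3.

No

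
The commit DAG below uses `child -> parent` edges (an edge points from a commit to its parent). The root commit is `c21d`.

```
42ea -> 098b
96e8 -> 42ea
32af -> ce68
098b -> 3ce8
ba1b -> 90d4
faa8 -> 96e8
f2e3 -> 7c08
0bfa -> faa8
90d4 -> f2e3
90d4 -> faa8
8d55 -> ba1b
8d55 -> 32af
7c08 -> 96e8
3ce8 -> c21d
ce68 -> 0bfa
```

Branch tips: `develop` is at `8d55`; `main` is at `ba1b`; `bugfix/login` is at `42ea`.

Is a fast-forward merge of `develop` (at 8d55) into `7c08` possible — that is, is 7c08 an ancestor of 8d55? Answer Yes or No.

A fast-forward from 7c08 to 8d55 is possible iff 7c08 is an ancestor of 8d55.
Ancestors of 8d55: {098b, 0bfa, 32af, 3ce8, 42ea, 7c08, 8d55, 90d4, 96e8, ba1b, c21d, ce68, f2e3, faa8}.
7c08 is among them, so fast-forward is possible.

Yes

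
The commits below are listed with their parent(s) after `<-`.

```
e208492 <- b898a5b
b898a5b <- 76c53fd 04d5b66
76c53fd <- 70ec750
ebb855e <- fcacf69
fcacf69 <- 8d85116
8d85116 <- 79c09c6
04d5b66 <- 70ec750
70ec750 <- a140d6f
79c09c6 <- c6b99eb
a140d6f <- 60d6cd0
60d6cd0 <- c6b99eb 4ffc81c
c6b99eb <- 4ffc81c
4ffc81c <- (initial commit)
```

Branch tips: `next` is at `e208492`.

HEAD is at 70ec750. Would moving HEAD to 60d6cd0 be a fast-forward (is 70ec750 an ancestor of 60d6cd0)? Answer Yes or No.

A fast-forward from 70ec750 to 60d6cd0 is possible iff 70ec750 is an ancestor of 60d6cd0.
Ancestors of 60d6cd0: {4ffc81c, 60d6cd0, c6b99eb}.
70ec750 is not among them, so fast-forward is not possible.

No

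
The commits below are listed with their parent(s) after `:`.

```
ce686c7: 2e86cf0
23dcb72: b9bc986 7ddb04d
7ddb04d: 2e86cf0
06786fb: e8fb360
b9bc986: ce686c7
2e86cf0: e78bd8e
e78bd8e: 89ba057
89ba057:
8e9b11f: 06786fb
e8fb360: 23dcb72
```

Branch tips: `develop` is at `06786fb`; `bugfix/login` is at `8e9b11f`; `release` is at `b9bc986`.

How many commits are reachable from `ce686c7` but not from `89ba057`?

3

Reachable from ce686c7: {2e86cf0, 89ba057, ce686c7, e78bd8e}.
Reachable from 89ba057: {89ba057}.
In ce686c7's history but not 89ba057's: {2e86cf0, ce686c7, e78bd8e} — 3 commits.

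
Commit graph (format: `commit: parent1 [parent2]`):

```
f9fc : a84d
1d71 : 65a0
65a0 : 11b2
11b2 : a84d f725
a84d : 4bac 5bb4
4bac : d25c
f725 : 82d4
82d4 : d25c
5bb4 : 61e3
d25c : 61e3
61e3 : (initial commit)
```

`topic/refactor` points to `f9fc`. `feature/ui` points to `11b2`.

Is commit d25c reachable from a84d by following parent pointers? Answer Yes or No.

Yes

Ancestors of a84d (commits reachable by following parents): {4bac, 5bb4, 61e3, a84d, d25c}.
d25c is in that set, so it is an ancestor of a84d.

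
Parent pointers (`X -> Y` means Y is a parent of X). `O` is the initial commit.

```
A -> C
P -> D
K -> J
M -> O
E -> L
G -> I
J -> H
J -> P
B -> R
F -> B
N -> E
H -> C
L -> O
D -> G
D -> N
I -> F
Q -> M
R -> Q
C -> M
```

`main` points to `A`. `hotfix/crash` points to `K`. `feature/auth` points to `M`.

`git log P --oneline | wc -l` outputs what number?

13

Walking parent pointers from P: reachable set = {B, D, E, F, G, I, L, M, N, O, P, Q, R}.
That is 13 commits.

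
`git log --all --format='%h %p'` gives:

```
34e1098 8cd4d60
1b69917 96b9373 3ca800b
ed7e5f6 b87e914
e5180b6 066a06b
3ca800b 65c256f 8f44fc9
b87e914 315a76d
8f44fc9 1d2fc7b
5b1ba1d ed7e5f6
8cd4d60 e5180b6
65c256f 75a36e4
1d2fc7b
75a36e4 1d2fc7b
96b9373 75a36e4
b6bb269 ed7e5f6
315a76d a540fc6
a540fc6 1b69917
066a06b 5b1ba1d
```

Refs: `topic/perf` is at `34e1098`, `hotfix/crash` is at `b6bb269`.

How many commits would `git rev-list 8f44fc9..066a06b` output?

Reachable from 066a06b: {066a06b, 1b69917, 1d2fc7b, 315a76d, 3ca800b, 5b1ba1d, 65c256f, 75a36e4, 8f44fc9, 96b9373, a540fc6, b87e914, ed7e5f6}.
Reachable from 8f44fc9: {1d2fc7b, 8f44fc9}.
In 066a06b's history but not 8f44fc9's: {066a06b, 1b69917, 315a76d, 3ca800b, 5b1ba1d, 65c256f, 75a36e4, 96b9373, a540fc6, b87e914, ed7e5f6} — 11 commits.

11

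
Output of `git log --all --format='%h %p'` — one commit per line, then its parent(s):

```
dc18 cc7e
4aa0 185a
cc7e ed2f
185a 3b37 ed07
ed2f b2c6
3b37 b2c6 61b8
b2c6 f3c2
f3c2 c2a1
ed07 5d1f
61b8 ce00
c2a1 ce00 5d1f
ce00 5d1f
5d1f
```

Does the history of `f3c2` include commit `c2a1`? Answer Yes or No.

Ancestors of f3c2 (commits reachable by following parents): {5d1f, c2a1, ce00, f3c2}.
c2a1 is in that set, so it is an ancestor of f3c2.

Yes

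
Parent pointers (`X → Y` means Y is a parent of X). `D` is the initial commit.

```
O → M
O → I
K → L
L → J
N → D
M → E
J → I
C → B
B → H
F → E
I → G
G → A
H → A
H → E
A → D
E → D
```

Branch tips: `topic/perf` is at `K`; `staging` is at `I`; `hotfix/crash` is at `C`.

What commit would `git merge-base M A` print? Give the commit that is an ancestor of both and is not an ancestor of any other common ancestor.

Ancestors of M: {D, E, M}.
Ancestors of A: {A, D}.
Common ancestors: {D}.
The only common ancestor is D, so it is the merge base.

D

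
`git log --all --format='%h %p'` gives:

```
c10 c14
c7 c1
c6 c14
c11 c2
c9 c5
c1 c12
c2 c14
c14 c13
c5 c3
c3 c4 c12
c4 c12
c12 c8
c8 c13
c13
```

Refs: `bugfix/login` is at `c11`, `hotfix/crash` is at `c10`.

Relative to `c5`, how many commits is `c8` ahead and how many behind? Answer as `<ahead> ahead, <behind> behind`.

0 ahead, 4 behind

Reachable from c8: {c13, c8}.
Reachable from c5: {c12, c13, c3, c4, c5, c8}.
Only in c8's history (ahead): {} — 0.
Only in c5's history (behind): {c12, c3, c4, c5} — 4.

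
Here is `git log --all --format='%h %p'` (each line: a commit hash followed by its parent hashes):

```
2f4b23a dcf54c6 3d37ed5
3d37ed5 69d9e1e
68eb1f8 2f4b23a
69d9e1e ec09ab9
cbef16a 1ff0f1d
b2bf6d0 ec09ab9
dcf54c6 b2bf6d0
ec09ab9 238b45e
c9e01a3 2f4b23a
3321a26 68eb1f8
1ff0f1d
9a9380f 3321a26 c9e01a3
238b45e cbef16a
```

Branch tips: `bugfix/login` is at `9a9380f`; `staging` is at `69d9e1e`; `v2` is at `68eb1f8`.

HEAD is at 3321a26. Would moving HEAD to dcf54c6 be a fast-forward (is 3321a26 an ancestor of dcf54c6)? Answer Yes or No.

A fast-forward from 3321a26 to dcf54c6 is possible iff 3321a26 is an ancestor of dcf54c6.
Ancestors of dcf54c6: {1ff0f1d, 238b45e, b2bf6d0, cbef16a, dcf54c6, ec09ab9}.
3321a26 is not among them, so fast-forward is not possible.

No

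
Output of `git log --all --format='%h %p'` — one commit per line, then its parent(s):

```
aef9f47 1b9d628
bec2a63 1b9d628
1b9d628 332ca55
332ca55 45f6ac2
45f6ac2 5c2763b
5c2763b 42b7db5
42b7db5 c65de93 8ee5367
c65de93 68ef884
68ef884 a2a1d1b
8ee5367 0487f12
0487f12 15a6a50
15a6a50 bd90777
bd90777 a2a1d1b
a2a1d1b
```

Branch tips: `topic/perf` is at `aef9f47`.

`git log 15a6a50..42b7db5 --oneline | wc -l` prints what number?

Reachable from 42b7db5: {0487f12, 15a6a50, 42b7db5, 68ef884, 8ee5367, a2a1d1b, bd90777, c65de93}.
Reachable from 15a6a50: {15a6a50, a2a1d1b, bd90777}.
In 42b7db5's history but not 15a6a50's: {0487f12, 42b7db5, 68ef884, 8ee5367, c65de93} — 5 commits.

5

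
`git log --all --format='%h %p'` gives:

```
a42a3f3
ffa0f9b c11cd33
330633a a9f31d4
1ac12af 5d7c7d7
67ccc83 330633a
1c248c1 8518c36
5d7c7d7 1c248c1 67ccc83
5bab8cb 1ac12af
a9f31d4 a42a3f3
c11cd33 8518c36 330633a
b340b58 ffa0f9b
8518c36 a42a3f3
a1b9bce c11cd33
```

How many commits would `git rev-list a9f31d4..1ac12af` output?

6

Reachable from 1ac12af: {1ac12af, 1c248c1, 330633a, 5d7c7d7, 67ccc83, 8518c36, a42a3f3, a9f31d4}.
Reachable from a9f31d4: {a42a3f3, a9f31d4}.
In 1ac12af's history but not a9f31d4's: {1ac12af, 1c248c1, 330633a, 5d7c7d7, 67ccc83, 8518c36} — 6 commits.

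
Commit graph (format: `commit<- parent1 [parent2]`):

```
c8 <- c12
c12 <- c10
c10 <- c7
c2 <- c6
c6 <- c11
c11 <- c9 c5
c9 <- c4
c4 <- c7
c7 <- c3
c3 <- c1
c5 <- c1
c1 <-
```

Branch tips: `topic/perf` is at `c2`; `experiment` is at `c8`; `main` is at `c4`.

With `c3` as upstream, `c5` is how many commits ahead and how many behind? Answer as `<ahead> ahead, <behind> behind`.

1 ahead, 1 behind

Reachable from c5: {c1, c5}.
Reachable from c3: {c1, c3}.
Only in c5's history (ahead): {c5} — 1.
Only in c3's history (behind): {c3} — 1.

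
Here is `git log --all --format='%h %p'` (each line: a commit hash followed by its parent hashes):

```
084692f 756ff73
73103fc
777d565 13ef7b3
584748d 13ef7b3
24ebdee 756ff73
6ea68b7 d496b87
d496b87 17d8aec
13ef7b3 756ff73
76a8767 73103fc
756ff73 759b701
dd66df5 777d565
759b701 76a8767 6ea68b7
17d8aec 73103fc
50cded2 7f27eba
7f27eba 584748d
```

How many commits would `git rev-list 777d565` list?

9

Walking parent pointers from 777d565: reachable set = {13ef7b3, 17d8aec, 6ea68b7, 73103fc, 756ff73, 759b701, 76a8767, 777d565, d496b87}.
That is 9 commits.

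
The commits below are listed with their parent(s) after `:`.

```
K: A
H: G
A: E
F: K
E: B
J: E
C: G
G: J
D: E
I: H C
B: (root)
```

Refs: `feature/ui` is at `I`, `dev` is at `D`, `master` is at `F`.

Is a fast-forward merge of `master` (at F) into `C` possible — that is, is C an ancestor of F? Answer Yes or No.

A fast-forward from C to F is possible iff C is an ancestor of F.
Ancestors of F: {A, B, E, F, K}.
C is not among them, so fast-forward is not possible.

No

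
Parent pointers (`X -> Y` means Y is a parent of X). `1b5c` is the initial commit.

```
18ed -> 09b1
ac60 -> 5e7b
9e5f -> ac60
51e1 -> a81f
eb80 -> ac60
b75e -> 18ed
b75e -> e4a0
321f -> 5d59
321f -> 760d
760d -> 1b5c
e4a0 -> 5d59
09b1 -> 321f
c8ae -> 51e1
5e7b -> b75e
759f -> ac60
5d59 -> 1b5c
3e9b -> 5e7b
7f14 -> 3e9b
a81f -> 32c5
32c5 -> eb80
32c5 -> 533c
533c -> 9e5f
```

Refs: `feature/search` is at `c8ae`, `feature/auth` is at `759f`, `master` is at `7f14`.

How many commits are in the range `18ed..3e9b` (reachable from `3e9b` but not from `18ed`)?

4

Reachable from 3e9b: {09b1, 18ed, 1b5c, 321f, 3e9b, 5d59, 5e7b, 760d, b75e, e4a0}.
Reachable from 18ed: {09b1, 18ed, 1b5c, 321f, 5d59, 760d}.
In 3e9b's history but not 18ed's: {3e9b, 5e7b, b75e, e4a0} — 4 commits.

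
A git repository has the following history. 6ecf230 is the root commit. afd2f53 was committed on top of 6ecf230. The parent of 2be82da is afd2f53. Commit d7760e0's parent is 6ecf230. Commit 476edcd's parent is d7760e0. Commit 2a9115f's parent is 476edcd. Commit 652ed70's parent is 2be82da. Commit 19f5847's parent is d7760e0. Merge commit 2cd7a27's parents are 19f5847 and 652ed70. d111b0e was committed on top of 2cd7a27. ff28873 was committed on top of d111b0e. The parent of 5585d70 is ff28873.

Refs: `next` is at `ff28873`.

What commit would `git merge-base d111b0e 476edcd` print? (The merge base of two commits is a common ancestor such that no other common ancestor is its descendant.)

Ancestors of d111b0e: {19f5847, 2be82da, 2cd7a27, 652ed70, 6ecf230, afd2f53, d111b0e, d7760e0}.
Ancestors of 476edcd: {476edcd, 6ecf230, d7760e0}.
Common ancestors: {6ecf230, d7760e0}.
Among these, d7760e0 is not an ancestor of any other common ancestor — it is the merge base.

d7760e0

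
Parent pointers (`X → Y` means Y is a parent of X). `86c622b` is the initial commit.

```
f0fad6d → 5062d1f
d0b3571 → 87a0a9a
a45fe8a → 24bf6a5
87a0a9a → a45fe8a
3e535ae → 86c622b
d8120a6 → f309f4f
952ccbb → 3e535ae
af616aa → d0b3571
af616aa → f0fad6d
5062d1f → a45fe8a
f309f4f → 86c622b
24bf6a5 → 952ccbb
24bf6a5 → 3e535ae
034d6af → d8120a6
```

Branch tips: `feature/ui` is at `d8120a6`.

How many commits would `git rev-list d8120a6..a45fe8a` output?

Reachable from a45fe8a: {24bf6a5, 3e535ae, 86c622b, 952ccbb, a45fe8a}.
Reachable from d8120a6: {86c622b, d8120a6, f309f4f}.
In a45fe8a's history but not d8120a6's: {24bf6a5, 3e535ae, 952ccbb, a45fe8a} — 4 commits.

4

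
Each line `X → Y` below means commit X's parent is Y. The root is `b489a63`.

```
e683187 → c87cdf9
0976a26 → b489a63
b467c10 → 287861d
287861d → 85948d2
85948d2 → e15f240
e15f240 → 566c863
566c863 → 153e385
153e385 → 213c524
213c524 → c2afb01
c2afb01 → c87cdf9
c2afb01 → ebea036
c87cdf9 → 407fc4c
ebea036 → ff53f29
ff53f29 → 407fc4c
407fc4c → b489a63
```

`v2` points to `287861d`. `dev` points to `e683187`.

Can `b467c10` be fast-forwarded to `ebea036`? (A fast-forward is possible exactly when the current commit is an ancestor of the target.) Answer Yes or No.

No

A fast-forward from b467c10 to ebea036 is possible iff b467c10 is an ancestor of ebea036.
Ancestors of ebea036: {407fc4c, b489a63, ebea036, ff53f29}.
b467c10 is not among them, so fast-forward is not possible.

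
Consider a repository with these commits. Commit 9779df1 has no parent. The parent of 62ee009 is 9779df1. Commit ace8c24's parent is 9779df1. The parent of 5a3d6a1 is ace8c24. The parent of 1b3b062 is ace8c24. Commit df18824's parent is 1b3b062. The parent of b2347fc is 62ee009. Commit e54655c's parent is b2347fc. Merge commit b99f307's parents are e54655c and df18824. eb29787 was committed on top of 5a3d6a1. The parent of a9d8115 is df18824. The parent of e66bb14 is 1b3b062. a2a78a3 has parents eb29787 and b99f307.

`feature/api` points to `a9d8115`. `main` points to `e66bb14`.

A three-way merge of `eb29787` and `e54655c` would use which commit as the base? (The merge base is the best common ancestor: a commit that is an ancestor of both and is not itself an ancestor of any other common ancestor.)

9779df1

Ancestors of eb29787: {5a3d6a1, 9779df1, ace8c24, eb29787}.
Ancestors of e54655c: {62ee009, 9779df1, b2347fc, e54655c}.
Common ancestors: {9779df1}.
The only common ancestor is 9779df1, so it is the merge base.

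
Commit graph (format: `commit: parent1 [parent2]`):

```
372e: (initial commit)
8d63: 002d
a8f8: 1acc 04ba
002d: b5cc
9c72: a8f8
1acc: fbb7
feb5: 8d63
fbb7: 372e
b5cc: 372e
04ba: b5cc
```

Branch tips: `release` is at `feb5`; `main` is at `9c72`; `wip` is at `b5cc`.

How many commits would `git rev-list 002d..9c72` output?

Reachable from 9c72: {04ba, 1acc, 372e, 9c72, a8f8, b5cc, fbb7}.
Reachable from 002d: {002d, 372e, b5cc}.
In 9c72's history but not 002d's: {04ba, 1acc, 9c72, a8f8, fbb7} — 5 commits.

5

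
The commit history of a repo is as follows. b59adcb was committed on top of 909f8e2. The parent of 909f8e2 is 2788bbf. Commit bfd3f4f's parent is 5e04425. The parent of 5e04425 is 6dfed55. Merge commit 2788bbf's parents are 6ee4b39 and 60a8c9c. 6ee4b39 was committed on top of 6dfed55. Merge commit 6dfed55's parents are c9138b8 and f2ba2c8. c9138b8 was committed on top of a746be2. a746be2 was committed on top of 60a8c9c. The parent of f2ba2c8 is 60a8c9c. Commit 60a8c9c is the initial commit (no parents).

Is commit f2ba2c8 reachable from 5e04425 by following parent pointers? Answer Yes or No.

Yes

Ancestors of 5e04425 (commits reachable by following parents): {5e04425, 60a8c9c, 6dfed55, a746be2, c9138b8, f2ba2c8}.
f2ba2c8 is in that set, so it is an ancestor of 5e04425.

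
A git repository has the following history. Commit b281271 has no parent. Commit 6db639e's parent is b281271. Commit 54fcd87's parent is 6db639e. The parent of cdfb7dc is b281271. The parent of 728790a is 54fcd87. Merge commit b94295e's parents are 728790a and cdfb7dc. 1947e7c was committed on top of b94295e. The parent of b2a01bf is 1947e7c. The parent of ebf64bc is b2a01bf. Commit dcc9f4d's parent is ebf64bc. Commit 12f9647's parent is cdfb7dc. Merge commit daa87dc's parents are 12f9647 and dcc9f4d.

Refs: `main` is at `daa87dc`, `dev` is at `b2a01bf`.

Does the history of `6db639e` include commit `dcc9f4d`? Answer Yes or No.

No

Ancestors of 6db639e: {6db639e, b281271}.
dcc9f4d is not in that set, so it is not an ancestor of 6db639e.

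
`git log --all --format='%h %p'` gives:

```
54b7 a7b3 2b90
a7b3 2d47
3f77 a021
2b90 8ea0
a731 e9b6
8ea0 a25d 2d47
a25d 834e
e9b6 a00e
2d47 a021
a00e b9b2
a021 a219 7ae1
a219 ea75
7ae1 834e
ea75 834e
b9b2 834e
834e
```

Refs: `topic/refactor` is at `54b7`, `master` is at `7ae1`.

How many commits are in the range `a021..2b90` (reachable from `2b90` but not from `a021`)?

4

Reachable from 2b90: {2b90, 2d47, 7ae1, 834e, 8ea0, a021, a219, a25d, ea75}.
Reachable from a021: {7ae1, 834e, a021, a219, ea75}.
In 2b90's history but not a021's: {2b90, 2d47, 8ea0, a25d} — 4 commits.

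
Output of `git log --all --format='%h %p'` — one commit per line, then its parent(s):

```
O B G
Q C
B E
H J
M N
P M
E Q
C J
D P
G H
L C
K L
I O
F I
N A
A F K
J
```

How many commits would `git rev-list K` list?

Walking parent pointers from K: reachable set = {C, J, K, L}.
That is 4 commits.

4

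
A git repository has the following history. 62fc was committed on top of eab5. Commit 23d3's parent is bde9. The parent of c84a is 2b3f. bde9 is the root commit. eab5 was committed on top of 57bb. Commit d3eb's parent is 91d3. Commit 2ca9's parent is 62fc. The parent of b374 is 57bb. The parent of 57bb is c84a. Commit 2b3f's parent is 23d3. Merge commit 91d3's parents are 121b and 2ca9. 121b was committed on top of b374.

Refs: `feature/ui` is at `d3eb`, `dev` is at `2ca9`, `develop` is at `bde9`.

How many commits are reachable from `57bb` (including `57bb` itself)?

5

Walking parent pointers from 57bb: reachable set = {23d3, 2b3f, 57bb, bde9, c84a}.
That is 5 commits.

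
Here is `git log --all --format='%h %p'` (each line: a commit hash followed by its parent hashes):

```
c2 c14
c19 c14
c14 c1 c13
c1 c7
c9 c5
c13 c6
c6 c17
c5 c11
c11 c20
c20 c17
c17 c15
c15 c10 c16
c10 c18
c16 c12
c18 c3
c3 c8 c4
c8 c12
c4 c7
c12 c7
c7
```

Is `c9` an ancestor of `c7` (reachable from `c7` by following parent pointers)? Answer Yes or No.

Ancestors of c7: {c7}.
c9 is not in that set, so it is not an ancestor of c7.

No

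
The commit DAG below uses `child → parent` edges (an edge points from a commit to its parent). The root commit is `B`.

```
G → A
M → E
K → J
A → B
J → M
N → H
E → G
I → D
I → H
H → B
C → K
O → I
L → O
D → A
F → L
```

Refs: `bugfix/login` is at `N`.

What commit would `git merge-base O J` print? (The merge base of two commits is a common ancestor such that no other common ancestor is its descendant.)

Ancestors of O: {A, B, D, H, I, O}.
Ancestors of J: {A, B, E, G, J, M}.
Common ancestors: {A, B}.
Among these, A is not an ancestor of any other common ancestor — it is the merge base.

A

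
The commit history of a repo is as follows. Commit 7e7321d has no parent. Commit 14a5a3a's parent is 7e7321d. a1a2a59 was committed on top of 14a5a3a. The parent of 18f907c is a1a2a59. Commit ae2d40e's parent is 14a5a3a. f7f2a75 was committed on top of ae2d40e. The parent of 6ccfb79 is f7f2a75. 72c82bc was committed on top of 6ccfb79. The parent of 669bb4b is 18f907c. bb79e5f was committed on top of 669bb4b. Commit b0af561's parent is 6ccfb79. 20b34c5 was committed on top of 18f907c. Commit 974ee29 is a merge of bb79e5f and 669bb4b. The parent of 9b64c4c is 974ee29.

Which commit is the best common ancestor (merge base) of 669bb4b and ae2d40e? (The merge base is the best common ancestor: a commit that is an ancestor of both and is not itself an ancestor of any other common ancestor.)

Ancestors of 669bb4b: {14a5a3a, 18f907c, 669bb4b, 7e7321d, a1a2a59}.
Ancestors of ae2d40e: {14a5a3a, 7e7321d, ae2d40e}.
Common ancestors: {14a5a3a, 7e7321d}.
Among these, 14a5a3a is not an ancestor of any other common ancestor — it is the merge base.

14a5a3a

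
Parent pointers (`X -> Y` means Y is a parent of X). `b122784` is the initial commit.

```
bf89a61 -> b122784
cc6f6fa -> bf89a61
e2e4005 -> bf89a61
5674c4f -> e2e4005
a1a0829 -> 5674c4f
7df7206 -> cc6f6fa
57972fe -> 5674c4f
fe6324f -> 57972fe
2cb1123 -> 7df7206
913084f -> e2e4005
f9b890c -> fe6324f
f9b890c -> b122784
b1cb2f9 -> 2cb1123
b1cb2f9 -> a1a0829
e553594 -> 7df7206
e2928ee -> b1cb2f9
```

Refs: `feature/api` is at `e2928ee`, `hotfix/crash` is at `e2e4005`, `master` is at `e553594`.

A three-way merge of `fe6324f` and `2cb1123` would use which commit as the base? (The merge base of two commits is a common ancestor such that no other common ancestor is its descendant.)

bf89a61

Ancestors of fe6324f: {5674c4f, 57972fe, b122784, bf89a61, e2e4005, fe6324f}.
Ancestors of 2cb1123: {2cb1123, 7df7206, b122784, bf89a61, cc6f6fa}.
Common ancestors: {b122784, bf89a61}.
Among these, bf89a61 is not an ancestor of any other common ancestor — it is the merge base.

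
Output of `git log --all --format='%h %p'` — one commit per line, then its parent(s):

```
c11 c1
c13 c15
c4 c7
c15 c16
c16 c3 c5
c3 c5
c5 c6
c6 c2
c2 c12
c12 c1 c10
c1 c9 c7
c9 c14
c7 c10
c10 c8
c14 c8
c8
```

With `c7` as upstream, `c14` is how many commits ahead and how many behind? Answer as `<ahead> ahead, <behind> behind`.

Reachable from c14: {c14, c8}.
Reachable from c7: {c10, c7, c8}.
Only in c14's history (ahead): {c14} — 1.
Only in c7's history (behind): {c10, c7} — 2.

1 ahead, 2 behind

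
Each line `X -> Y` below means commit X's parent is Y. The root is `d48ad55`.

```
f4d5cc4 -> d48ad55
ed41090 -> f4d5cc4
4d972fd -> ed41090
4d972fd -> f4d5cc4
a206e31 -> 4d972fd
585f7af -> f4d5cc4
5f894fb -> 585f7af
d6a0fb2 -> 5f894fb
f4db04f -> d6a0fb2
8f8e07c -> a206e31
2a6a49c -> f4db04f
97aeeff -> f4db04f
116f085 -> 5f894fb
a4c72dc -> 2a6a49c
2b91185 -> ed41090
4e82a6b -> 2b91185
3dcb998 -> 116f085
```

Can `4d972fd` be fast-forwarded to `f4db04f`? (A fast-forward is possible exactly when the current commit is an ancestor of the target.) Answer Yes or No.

A fast-forward from 4d972fd to f4db04f is possible iff 4d972fd is an ancestor of f4db04f.
Ancestors of f4db04f: {585f7af, 5f894fb, d48ad55, d6a0fb2, f4d5cc4, f4db04f}.
4d972fd is not among them, so fast-forward is not possible.

No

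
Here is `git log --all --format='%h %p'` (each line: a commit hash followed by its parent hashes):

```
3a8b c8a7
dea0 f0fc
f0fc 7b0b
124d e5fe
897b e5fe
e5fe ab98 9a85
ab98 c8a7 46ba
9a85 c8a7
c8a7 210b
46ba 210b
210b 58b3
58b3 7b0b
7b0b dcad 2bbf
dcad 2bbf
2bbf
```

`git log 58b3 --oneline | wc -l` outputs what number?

Walking parent pointers from 58b3: reachable set = {2bbf, 58b3, 7b0b, dcad}.
That is 4 commits.

4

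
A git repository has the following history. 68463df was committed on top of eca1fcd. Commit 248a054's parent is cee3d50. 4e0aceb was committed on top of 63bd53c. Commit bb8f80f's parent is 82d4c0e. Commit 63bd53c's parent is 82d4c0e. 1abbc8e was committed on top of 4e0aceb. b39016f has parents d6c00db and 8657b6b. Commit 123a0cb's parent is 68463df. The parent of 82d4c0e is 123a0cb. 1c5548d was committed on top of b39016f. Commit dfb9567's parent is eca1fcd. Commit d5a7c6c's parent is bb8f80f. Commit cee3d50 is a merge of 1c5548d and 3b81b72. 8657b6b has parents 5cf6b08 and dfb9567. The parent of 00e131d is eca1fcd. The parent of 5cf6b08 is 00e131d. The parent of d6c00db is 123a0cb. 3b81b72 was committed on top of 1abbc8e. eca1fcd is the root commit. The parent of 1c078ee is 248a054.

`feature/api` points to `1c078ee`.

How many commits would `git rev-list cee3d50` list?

Walking parent pointers from cee3d50: reachable set = {00e131d, 123a0cb, 1abbc8e, 1c5548d, 3b81b72, 4e0aceb, 5cf6b08, 63bd53c, 68463df, 82d4c0e, 8657b6b, b39016f, cee3d50, d6c00db, dfb9567, eca1fcd}.
That is 16 commits.

16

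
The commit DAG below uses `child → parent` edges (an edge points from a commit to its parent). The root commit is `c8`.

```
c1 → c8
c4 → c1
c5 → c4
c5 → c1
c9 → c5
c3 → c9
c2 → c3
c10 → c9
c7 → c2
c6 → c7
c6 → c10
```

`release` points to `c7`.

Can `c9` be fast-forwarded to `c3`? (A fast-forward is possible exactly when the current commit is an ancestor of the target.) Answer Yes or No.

A fast-forward from c9 to c3 is possible iff c9 is an ancestor of c3.
Ancestors of c3: {c1, c3, c4, c5, c8, c9}.
c9 is among them, so fast-forward is possible.

Yes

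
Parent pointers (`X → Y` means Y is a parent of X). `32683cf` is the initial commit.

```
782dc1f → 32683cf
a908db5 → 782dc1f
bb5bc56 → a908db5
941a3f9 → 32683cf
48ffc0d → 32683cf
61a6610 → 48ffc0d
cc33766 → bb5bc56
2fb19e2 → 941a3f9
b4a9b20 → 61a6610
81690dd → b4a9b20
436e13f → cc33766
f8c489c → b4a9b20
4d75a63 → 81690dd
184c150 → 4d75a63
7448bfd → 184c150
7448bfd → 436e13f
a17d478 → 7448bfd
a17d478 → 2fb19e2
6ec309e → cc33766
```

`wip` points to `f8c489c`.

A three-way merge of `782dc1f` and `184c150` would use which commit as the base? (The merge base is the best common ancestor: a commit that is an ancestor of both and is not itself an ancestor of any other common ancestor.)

32683cf

Ancestors of 782dc1f: {32683cf, 782dc1f}.
Ancestors of 184c150: {184c150, 32683cf, 48ffc0d, 4d75a63, 61a6610, 81690dd, b4a9b20}.
Common ancestors: {32683cf}.
The only common ancestor is 32683cf, so it is the merge base.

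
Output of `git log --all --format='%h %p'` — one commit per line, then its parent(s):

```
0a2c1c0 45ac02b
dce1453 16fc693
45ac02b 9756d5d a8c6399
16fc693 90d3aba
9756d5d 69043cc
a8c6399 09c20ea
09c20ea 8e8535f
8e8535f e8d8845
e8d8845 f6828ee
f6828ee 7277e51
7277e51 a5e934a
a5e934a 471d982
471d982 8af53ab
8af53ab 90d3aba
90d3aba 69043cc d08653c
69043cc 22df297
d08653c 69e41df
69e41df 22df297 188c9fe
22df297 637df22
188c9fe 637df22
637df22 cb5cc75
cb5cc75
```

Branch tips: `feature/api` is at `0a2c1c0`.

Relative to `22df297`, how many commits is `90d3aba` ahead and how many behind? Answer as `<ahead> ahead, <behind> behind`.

5 ahead, 0 behind

Reachable from 90d3aba: {188c9fe, 22df297, 637df22, 69043cc, 69e41df, 90d3aba, cb5cc75, d08653c}.
Reachable from 22df297: {22df297, 637df22, cb5cc75}.
Only in 90d3aba's history (ahead): {188c9fe, 69043cc, 69e41df, 90d3aba, d08653c} — 5.
Only in 22df297's history (behind): {} — 0.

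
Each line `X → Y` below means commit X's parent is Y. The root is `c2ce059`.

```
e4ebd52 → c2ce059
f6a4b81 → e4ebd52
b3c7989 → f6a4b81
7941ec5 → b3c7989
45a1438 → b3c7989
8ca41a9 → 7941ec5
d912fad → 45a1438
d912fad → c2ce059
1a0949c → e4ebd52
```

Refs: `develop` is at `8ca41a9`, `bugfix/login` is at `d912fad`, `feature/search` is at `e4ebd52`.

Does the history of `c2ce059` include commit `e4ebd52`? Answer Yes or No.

Ancestors of c2ce059: {c2ce059}.
e4ebd52 is not in that set, so it is not an ancestor of c2ce059.

No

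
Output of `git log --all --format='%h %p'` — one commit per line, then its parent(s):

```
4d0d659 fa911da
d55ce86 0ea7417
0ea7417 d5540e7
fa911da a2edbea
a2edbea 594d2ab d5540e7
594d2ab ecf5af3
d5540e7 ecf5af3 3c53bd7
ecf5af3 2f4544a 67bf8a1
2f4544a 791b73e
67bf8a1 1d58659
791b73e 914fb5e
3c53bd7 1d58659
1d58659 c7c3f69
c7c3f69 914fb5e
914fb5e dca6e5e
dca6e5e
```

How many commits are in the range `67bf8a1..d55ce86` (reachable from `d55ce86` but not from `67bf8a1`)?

Reachable from d55ce86: {0ea7417, 1d58659, 2f4544a, 3c53bd7, 67bf8a1, 791b73e, 914fb5e, c7c3f69, d5540e7, d55ce86, dca6e5e, ecf5af3}.
Reachable from 67bf8a1: {1d58659, 67bf8a1, 914fb5e, c7c3f69, dca6e5e}.
In d55ce86's history but not 67bf8a1's: {0ea7417, 2f4544a, 3c53bd7, 791b73e, d5540e7, d55ce86, ecf5af3} — 7 commits.

7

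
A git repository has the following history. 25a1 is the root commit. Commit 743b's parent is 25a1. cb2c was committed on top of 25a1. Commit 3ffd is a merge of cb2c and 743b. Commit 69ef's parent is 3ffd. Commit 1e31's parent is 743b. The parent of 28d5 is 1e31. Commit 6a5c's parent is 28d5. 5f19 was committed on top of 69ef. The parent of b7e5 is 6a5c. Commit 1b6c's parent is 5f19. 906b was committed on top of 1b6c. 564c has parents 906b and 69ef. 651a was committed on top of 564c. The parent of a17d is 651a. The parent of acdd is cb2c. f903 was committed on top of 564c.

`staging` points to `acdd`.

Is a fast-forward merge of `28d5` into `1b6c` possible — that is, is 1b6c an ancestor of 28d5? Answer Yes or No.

A fast-forward from 1b6c to 28d5 is possible iff 1b6c is an ancestor of 28d5.
Ancestors of 28d5: {1e31, 25a1, 28d5, 743b}.
1b6c is not among them, so fast-forward is not possible.

No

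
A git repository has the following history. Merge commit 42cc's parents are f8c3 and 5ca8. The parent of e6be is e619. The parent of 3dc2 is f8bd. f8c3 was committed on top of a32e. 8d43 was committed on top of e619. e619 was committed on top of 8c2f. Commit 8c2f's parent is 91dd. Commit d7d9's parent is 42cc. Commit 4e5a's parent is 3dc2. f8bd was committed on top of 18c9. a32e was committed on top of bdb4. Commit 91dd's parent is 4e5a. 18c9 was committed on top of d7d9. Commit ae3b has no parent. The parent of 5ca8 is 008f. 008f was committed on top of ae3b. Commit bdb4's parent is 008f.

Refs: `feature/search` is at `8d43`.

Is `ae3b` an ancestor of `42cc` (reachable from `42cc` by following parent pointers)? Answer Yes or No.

Ancestors of 42cc (commits reachable by following parents): {008f, 42cc, 5ca8, a32e, ae3b, bdb4, f8c3}.
ae3b is in that set, so it is an ancestor of 42cc.

Yes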